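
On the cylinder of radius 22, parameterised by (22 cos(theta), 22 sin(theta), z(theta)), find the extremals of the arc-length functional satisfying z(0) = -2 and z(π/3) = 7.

Parameterise the cylinder of radius R = 22 as
    r(θ) = (22 cos θ, 22 sin θ, z(θ)).
The arc-length element is
    ds = sqrt(484 + (dz/dθ)^2) dθ,
so the Lagrangian is L = sqrt(484 + z'^2).
L depends on z' only, not on z or θ, so ∂L/∂z = 0 and
    ∂L/∂z' = z' / sqrt(484 + z'^2).
The Euler-Lagrange equation gives
    d/dθ( z' / sqrt(484 + z'^2) ) = 0,
so z' is constant. Integrating once:
    z(θ) = a θ + b,
a helix on the cylinder (a straight line when the cylinder is unrolled). The constants a, b are determined by the endpoint conditions.
With endpoint conditions z(0) = -2 and z(π/3) = 7: from z(0) = b we get b = -2, and a·π/3 + -2 = 7 gives a = 27/π, so
    z(θ) = (27/π) θ − 2.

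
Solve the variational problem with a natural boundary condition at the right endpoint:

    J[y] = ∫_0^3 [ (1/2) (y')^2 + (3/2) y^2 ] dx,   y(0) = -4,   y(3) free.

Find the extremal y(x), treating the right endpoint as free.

The Lagrangian L = (1/2) (y')^2 + (3/2) y^2 gives
    ∂L/∂y = 3 y,   ∂L/∂y' = y'.
Euler-Lagrange: y'' − 3 y = 0.
With k = sqrt(3), the general solution is
    y(x) = A cosh(sqrt(3) x) + B sinh(sqrt(3) x).
Fixed left endpoint y(0) = -4 ⇒ A = -4.
The right endpoint x = 3 is free, so the natural (transversality) condition is ∂L/∂y' |_{x=3} = 0, i.e. y'(3) = 0.
Compute y'(x) = A k sinh(k x) + B k cosh(k x), so
    y'(3) = A k sinh(k·3) + B k cosh(k·3) = 0
    ⇒ B = −A tanh(k·3) = 4 tanh(sqrt(3)·3).
Therefore the extremal is
    y(x) = −4 cosh(sqrt(3) x) + 4 tanh(sqrt(3)·3) sinh(sqrt(3) x).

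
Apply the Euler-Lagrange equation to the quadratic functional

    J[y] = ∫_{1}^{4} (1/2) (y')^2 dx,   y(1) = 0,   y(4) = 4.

The Lagrangian is L = (1/2) (y')^2.
Compute ∂L/∂y = 0, ∂L/∂y' = y'.
The Euler-Lagrange equation d/dx(∂L/∂y') − ∂L/∂y = 0 reduces to
    y'' = 0.
Its general solution is
    y(x) = A x + B,
with A, B fixed by the endpoint conditions.
Applying the endpoint conditions y(1) = 0 and y(4) = 4: solve A·1 + B = 0 and A·4 + B = 4. Subtracting gives A(4 − 1) = 4 − 0, so A = 4/3, and B = 0 − A·1 = -4/3. Therefore
    y(x) = (4/3) x - 4/3.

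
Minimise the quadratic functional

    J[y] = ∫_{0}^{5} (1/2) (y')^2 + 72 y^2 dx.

The Lagrangian is L = (1/2) (y')^2 + 72 y^2.
Compute ∂L/∂y = 144y, ∂L/∂y' = y'.
The Euler-Lagrange equation d/dx(∂L/∂y') − ∂L/∂y = 0 reduces to
    y'' − 144 y = 0.
Its general solution is
    y(x) = A e^(12x) + B e^(−12x),
with A, B fixed by the endpoint conditions.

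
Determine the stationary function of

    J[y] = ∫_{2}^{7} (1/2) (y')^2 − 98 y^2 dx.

The Lagrangian is L = (1/2) (y')^2 − 98 y^2.
Compute ∂L/∂y = -196y, ∂L/∂y' = y'.
The Euler-Lagrange equation d/dx(∂L/∂y') − ∂L/∂y = 0 reduces to
    y'' + 196 y = 0.
Its general solution is
    y(x) = A sin(14x) + B cos(14x),
with A, B fixed by the endpoint conditions.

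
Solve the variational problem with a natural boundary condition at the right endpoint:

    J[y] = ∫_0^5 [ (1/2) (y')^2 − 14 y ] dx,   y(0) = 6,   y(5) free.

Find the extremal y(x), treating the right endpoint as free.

The Lagrangian L = (1/2) (y')^2 − 14 y gives
    ∂L/∂y = −14,   ∂L/∂y' = y'.
Euler-Lagrange: d/dx(y') − (−14) = 0, i.e. y'' + 14 = 0, so
    y(x) = −(14/2) x^2 + C1 x + C2.
Fixed left endpoint y(0) = 6 ⇒ C2 = 6.
The right endpoint x = 5 is free, so the natural (transversality) condition is ∂L/∂y' |_{x=5} = 0, i.e. y'(5) = 0.
Compute y'(x) = −14 x + C1, so y'(5) = −70 + C1 = 0 ⇒ C1 = 70.
Therefore the extremal is
    y(x) = −7 x^2 + 70 x + 6.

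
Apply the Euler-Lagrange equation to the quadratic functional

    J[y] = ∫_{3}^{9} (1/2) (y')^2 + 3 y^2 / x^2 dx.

The Lagrangian is L = (1/2) (y')^2 + 3 y^2 / x^2.
Compute ∂L/∂y = 6y/x^2, ∂L/∂y' = y'.
The Euler-Lagrange equation d/dx(∂L/∂y') − ∂L/∂y = 0 reduces to
    y'' − 6/x^2 · y = 0  (x > 0).
Its general solution is
    y(x) = A x^3 + B x^(-2),
with A, B fixed by the endpoint conditions.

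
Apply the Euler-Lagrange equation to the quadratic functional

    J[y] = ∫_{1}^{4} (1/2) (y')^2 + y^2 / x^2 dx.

The Lagrangian is L = (1/2) (y')^2 + y^2 / x^2.
Compute ∂L/∂y = 2y/x^2, ∂L/∂y' = y'.
The Euler-Lagrange equation d/dx(∂L/∂y') − ∂L/∂y = 0 reduces to
    y'' − 2/x^2 · y = 0  (x > 0).
Its general solution is
    y(x) = A x^2 + B / x,
with A, B fixed by the endpoint conditions.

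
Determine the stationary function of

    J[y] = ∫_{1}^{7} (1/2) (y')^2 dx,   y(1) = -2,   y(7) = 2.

The Lagrangian is L = (1/2) (y')^2.
Compute ∂L/∂y = 0, ∂L/∂y' = y'.
The Euler-Lagrange equation d/dx(∂L/∂y') − ∂L/∂y = 0 reduces to
    y'' = 0.
Its general solution is
    y(x) = A x + B,
with A, B fixed by the endpoint conditions.
Applying the endpoint conditions y(1) = -2 and y(7) = 2: solve A·1 + B = -2 and A·7 + B = 2. Subtracting gives A(7 − 1) = 2 − -2, so A = 2/3, and B = -2 − A·1 = -8/3. Therefore
    y(x) = (2/3) x - 8/3.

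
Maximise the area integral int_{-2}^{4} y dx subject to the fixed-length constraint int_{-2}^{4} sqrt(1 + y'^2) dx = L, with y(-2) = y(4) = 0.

Set up the augmented Lagrangian using a multiplier λ for the length constraint:
    F(y, y') = y − λ sqrt(1 + y'^2).
F has no explicit x dependence, so the Beltrami identity yields a first integral
    F − y' ∂F/∂y' = C.
Compute ∂F/∂y' = −λ y' / sqrt(1 + y'^2). Then
    y − λ sqrt(1 + y'^2) + λ y'^2 / sqrt(1 + y'^2) = C
    ⇒  y − λ / sqrt(1 + y'^2) = C.
Solving for y' and integrating gives
    (x − a)^2 + (y − b)^2 = λ^2,
a circular arc of radius λ. The constants a, b are determined by the endpoint conditions y(-2) = y(4) = 0, and λ is fixed implicitly by the length constraint
    ∫_{-2}^{4} sqrt(1 + y'^2) dx = L.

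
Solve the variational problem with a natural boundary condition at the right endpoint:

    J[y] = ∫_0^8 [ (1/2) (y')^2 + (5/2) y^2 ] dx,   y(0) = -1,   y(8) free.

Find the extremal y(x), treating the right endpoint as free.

The Lagrangian L = (1/2) (y')^2 + (5/2) y^2 gives
    ∂L/∂y = 5 y,   ∂L/∂y' = y'.
Euler-Lagrange: y'' − 5 y = 0.
With k = sqrt(5), the general solution is
    y(x) = A cosh(sqrt(5) x) + B sinh(sqrt(5) x).
Fixed left endpoint y(0) = -1 ⇒ A = -1.
The right endpoint x = 8 is free, so the natural (transversality) condition is ∂L/∂y' |_{x=8} = 0, i.e. y'(8) = 0.
Compute y'(x) = A k sinh(k x) + B k cosh(k x), so
    y'(8) = A k sinh(k·8) + B k cosh(k·8) = 0
    ⇒ B = −A tanh(k·8) = tanh(sqrt(5)·8).
Therefore the extremal is
    y(x) = −cosh(sqrt(5) x) + tanh(sqrt(5)·8) sinh(sqrt(5) x).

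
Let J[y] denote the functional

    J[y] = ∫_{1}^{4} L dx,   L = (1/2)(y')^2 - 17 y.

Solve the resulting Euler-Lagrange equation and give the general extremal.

The Lagrangian is L = (1/2)(y')^2 - 17 y.
∂L/∂y = -17.
∂L/∂y' = y'.
The Euler-Lagrange equation d/dx(∂L/∂y') − ∂L/∂y = 0 becomes:
    y'' + 17 = 0
General solution: y(x) = -(17/2) x^2 + A x + B, where A and B are arbitrary constants fixed by the endpoint conditions.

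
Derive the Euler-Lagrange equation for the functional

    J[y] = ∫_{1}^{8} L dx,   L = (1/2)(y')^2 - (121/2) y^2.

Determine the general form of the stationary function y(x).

The Lagrangian is L = (1/2)(y')^2 - (121/2) y^2.
∂L/∂y = -121y.
∂L/∂y' = y'.
The Euler-Lagrange equation d/dx(∂L/∂y') − ∂L/∂y = 0 becomes:
    y'' + 121 y = 0
General solution: y(x) = A sin(11x) + B cos(11x), where A and B are arbitrary constants fixed by the endpoint conditions.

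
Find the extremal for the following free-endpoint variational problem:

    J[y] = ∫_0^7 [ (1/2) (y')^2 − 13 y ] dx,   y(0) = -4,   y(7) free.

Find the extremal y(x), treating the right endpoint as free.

The Lagrangian L = (1/2) (y')^2 − 13 y gives
    ∂L/∂y = −13,   ∂L/∂y' = y'.
Euler-Lagrange: d/dx(y') − (−13) = 0, i.e. y'' + 13 = 0, so
    y(x) = −(13/2) x^2 + C1 x + C2.
Fixed left endpoint y(0) = -4 ⇒ C2 = -4.
The right endpoint x = 7 is free, so the natural (transversality) condition is ∂L/∂y' |_{x=7} = 0, i.e. y'(7) = 0.
Compute y'(x) = −13 x + C1, so y'(7) = −91 + C1 = 0 ⇒ C1 = 91.
Therefore the extremal is
    y(x) = −(13/2) x^2 + 91 x − 4.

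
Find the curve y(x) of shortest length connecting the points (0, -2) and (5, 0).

Arc-length functional: J[y] = ∫ sqrt(1 + (y')^2) dx.
Lagrangian L = sqrt(1 + (y')^2) has no explicit y dependence, so ∂L/∂y = 0 and the Euler-Lagrange equation gives
    d/dx( y' / sqrt(1 + (y')^2) ) = 0  ⇒  y' / sqrt(1 + (y')^2) = const.
Hence y' is constant, so y(x) is affine.
Fitting the endpoints (0, -2) and (5, 0):
    slope m = (0 − (-2)) / (5 − 0) = 2/5,
    intercept c = (-2) − m·0 = -2.
Extremal: y(x) = (2/5) x - 2.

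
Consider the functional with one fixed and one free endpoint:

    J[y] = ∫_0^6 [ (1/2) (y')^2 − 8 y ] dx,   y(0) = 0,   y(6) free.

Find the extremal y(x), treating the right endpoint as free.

The Lagrangian L = (1/2) (y')^2 − 8 y gives
    ∂L/∂y = −8,   ∂L/∂y' = y'.
Euler-Lagrange: d/dx(y') − (−8) = 0, i.e. y'' + 8 = 0, so
    y(x) = −(8/2) x^2 + C1 x + C2.
Fixed left endpoint y(0) = 0 ⇒ C2 = 0.
The right endpoint x = 6 is free, so the natural (transversality) condition is ∂L/∂y' |_{x=6} = 0, i.e. y'(6) = 0.
Compute y'(x) = −8 x + C1, so y'(6) = −48 + C1 = 0 ⇒ C1 = 48.
Therefore the extremal is
    y(x) = −4 x^2 + 48 x.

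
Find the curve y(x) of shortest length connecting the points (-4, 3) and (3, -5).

Arc-length functional: J[y] = ∫ sqrt(1 + (y')^2) dx.
Lagrangian L = sqrt(1 + (y')^2) has no explicit y dependence, so ∂L/∂y = 0 and the Euler-Lagrange equation gives
    d/dx( y' / sqrt(1 + (y')^2) ) = 0  ⇒  y' / sqrt(1 + (y')^2) = const.
Hence y' is constant, so y(x) is affine.
Fitting the endpoints (-4, 3) and (3, -5):
    slope m = ((-5) − 3) / (3 − (-4)) = -8/7,
    intercept c = 3 − m·(-4) = -11/7.
Extremal: y(x) = (-8/7) x - 11/7.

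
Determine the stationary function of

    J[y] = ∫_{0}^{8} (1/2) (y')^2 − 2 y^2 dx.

The Lagrangian is L = (1/2) (y')^2 − 2 y^2.
Compute ∂L/∂y = -4y, ∂L/∂y' = y'.
The Euler-Lagrange equation d/dx(∂L/∂y') − ∂L/∂y = 0 reduces to
    y'' + 4 y = 0.
Its general solution is
    y(x) = A sin(2x) + B cos(2x),
with A, B fixed by the endpoint conditions.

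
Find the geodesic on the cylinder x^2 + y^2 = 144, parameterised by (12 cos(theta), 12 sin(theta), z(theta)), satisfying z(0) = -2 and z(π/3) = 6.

Parameterise the cylinder of radius R = 12 as
    r(θ) = (12 cos θ, 12 sin θ, z(θ)).
The arc-length element is
    ds = sqrt(144 + (dz/dθ)^2) dθ,
so the Lagrangian is L = sqrt(144 + z'^2).
L depends on z' only, not on z or θ, so ∂L/∂z = 0 and
    ∂L/∂z' = z' / sqrt(144 + z'^2).
The Euler-Lagrange equation gives
    d/dθ( z' / sqrt(144 + z'^2) ) = 0,
so z' is constant. Integrating once:
    z(θ) = a θ + b,
a helix on the cylinder (a straight line when the cylinder is unrolled). The constants a, b are determined by the endpoint conditions.
With endpoint conditions z(0) = -2 and z(π/3) = 6: from z(0) = b we get b = -2, and a·π/3 + -2 = 6 gives a = 24/π, so
    z(θ) = (24/π) θ − 2.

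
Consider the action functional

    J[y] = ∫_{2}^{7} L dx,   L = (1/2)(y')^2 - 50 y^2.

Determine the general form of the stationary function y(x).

The Lagrangian is L = (1/2)(y')^2 - 50 y^2.
∂L/∂y = -100y.
∂L/∂y' = y'.
The Euler-Lagrange equation d/dx(∂L/∂y') − ∂L/∂y = 0 becomes:
    y'' + 100 y = 0
General solution: y(x) = A sin(10x) + B cos(10x), where A and B are arbitrary constants fixed by the endpoint conditions.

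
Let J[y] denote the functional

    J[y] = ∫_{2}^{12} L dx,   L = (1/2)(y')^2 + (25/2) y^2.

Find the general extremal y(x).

The Lagrangian is L = (1/2)(y')^2 + (25/2) y^2.
∂L/∂y = 25y.
∂L/∂y' = y'.
The Euler-Lagrange equation d/dx(∂L/∂y') − ∂L/∂y = 0 becomes:
    y'' - 25 y = 0
General solution: y(x) = A e^(5x) + B e^(-5x), where A and B are arbitrary constants fixed by the endpoint conditions.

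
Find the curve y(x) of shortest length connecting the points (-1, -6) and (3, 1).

Arc-length functional: J[y] = ∫ sqrt(1 + (y')^2) dx.
Lagrangian L = sqrt(1 + (y')^2) has no explicit y dependence, so ∂L/∂y = 0 and the Euler-Lagrange equation gives
    d/dx( y' / sqrt(1 + (y')^2) ) = 0  ⇒  y' / sqrt(1 + (y')^2) = const.
Hence y' is constant, so y(x) is affine.
Fitting the endpoints (-1, -6) and (3, 1):
    slope m = (1 − (-6)) / (3 − (-1)) = 7/4,
    intercept c = (-6) − m·(-1) = -17/4.
Extremal: y(x) = (7/4) x - 17/4.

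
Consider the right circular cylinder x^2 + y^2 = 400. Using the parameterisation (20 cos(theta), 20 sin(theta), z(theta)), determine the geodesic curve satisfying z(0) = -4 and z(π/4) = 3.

Parameterise the cylinder of radius R = 20 as
    r(θ) = (20 cos θ, 20 sin θ, z(θ)).
The arc-length element is
    ds = sqrt(400 + (dz/dθ)^2) dθ,
so the Lagrangian is L = sqrt(400 + z'^2).
L depends on z' only, not on z or θ, so ∂L/∂z = 0 and
    ∂L/∂z' = z' / sqrt(400 + z'^2).
The Euler-Lagrange equation gives
    d/dθ( z' / sqrt(400 + z'^2) ) = 0,
so z' is constant. Integrating once:
    z(θ) = a θ + b,
a helix on the cylinder (a straight line when the cylinder is unrolled). The constants a, b are determined by the endpoint conditions.
With endpoint conditions z(0) = -4 and z(π/4) = 3: from z(0) = b we get b = -4, and a·π/4 + -4 = 3 gives a = 28/π, so
    z(θ) = (28/π) θ − 4.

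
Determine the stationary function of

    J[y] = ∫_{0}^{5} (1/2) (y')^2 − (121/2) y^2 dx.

The Lagrangian is L = (1/2) (y')^2 − (121/2) y^2.
Compute ∂L/∂y = -121y, ∂L/∂y' = y'.
The Euler-Lagrange equation d/dx(∂L/∂y') − ∂L/∂y = 0 reduces to
    y'' + 121 y = 0.
Its general solution is
    y(x) = A sin(11x) + B cos(11x),
with A, B fixed by the endpoint conditions.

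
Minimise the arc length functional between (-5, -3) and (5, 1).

Arc-length functional: J[y] = ∫ sqrt(1 + (y')^2) dx.
Lagrangian L = sqrt(1 + (y')^2) has no explicit y dependence, so ∂L/∂y = 0 and the Euler-Lagrange equation gives
    d/dx( y' / sqrt(1 + (y')^2) ) = 0  ⇒  y' / sqrt(1 + (y')^2) = const.
Hence y' is constant, so y(x) is affine.
Fitting the endpoints (-5, -3) and (5, 1):
    slope m = (1 − (-3)) / (5 − (-5)) = 2/5,
    intercept c = (-3) − m·(-5) = -1.
Extremal: y(x) = (2/5) x - 1.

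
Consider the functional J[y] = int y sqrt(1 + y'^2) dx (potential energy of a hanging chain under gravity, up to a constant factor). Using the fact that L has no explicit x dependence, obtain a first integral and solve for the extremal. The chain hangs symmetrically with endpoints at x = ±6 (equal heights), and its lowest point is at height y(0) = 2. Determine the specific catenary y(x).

The Lagrangian L(y, y') = y sqrt(1 + y'^2) has no explicit x dependence, so the Beltrami identity applies:
    L − y' ∂L/∂y' = C.
Compute ∂L/∂y' = y · y' / sqrt(1 + y'^2). Then
    L − y' ∂L/∂y'
    = y sqrt(1 + y'^2) − y · y'^2 / sqrt(1 + y'^2)
    = y (1 + y'^2 − y'^2) / sqrt(1 + y'^2)
    = y / sqrt(1 + y'^2) = C.
Squaring gives y^2 = C^2 (1 + y'^2), i.e.
    y'^2 = y^2 / C^2 − 1.
Separating variables,
    dy / sqrt(y^2 − C^2) = dx / C,
and integrating gives arccosh(y / C) = (x − a)/C, so
    y(x) = C cosh((x − a)/C),
the catenary. The constants C and a are fixed by the two endpoint conditions (and, for the hanging-chain problem, the length constraint selects C).
Now fit the given data. The endpoints x = ±6 are symmetric at equal height, so the catenary is even about its minimum: a = 0 and y(x) = C cosh(x/C). The lowest point is y(0) = C cosh(0) = C, and we are told y(0) = 2, so C = 2. Therefore
    y(x) = 2 cosh(x/2),
and at the endpoints
    y(±6) = 2 cosh(6/2).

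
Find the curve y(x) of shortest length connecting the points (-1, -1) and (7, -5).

Arc-length functional: J[y] = ∫ sqrt(1 + (y')^2) dx.
Lagrangian L = sqrt(1 + (y')^2) has no explicit y dependence, so ∂L/∂y = 0 and the Euler-Lagrange equation gives
    d/dx( y' / sqrt(1 + (y')^2) ) = 0  ⇒  y' / sqrt(1 + (y')^2) = const.
Hence y' is constant, so y(x) is affine.
Fitting the endpoints (-1, -1) and (7, -5):
    slope m = ((-5) − (-1)) / (7 − (-1)) = -1/2,
    intercept c = (-1) − m·(-1) = -3/2.
Extremal: y(x) = (-1/2) x - 3/2.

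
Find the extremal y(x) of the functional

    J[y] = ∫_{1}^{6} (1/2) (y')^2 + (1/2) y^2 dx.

The Lagrangian is L = (1/2) (y')^2 + (1/2) y^2.
Compute ∂L/∂y = y, ∂L/∂y' = y'.
The Euler-Lagrange equation d/dx(∂L/∂y') − ∂L/∂y = 0 reduces to
    y'' − y = 0.
Its general solution is
    y(x) = A e^x + B e^(−x),
with A, B fixed by the endpoint conditions.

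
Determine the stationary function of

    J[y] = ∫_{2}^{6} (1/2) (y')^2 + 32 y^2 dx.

The Lagrangian is L = (1/2) (y')^2 + 32 y^2.
Compute ∂L/∂y = 64y, ∂L/∂y' = y'.
The Euler-Lagrange equation d/dx(∂L/∂y') − ∂L/∂y = 0 reduces to
    y'' − 64 y = 0.
Its general solution is
    y(x) = A e^(8x) + B e^(−8x),
with A, B fixed by the endpoint conditions.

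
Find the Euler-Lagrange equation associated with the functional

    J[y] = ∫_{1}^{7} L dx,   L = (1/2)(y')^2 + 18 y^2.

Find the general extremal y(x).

The Lagrangian is L = (1/2)(y')^2 + 18 y^2.
∂L/∂y = 36y.
∂L/∂y' = y'.
The Euler-Lagrange equation d/dx(∂L/∂y') − ∂L/∂y = 0 becomes:
    y'' - 36 y = 0
General solution: y(x) = A e^(6x) + B e^(-6x), where A and B are arbitrary constants fixed by the endpoint conditions.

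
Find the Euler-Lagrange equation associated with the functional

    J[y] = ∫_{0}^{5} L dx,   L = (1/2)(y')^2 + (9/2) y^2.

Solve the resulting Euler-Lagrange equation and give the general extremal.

The Lagrangian is L = (1/2)(y')^2 + (9/2) y^2.
∂L/∂y = 9y.
∂L/∂y' = y'.
The Euler-Lagrange equation d/dx(∂L/∂y') − ∂L/∂y = 0 becomes:
    y'' - 9 y = 0
General solution: y(x) = A e^(3x) + B e^(-3x), where A and B are arbitrary constants fixed by the endpoint conditions.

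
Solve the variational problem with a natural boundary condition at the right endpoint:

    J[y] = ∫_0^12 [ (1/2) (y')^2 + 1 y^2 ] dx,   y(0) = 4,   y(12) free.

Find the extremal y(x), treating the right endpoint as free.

The Lagrangian L = (1/2) (y')^2 + 1 y^2 gives
    ∂L/∂y = 2 y,   ∂L/∂y' = y'.
Euler-Lagrange: y'' − 2 y = 0.
With k = sqrt(2), the general solution is
    y(x) = A cosh(sqrt(2) x) + B sinh(sqrt(2) x).
Fixed left endpoint y(0) = 4 ⇒ A = 4.
The right endpoint x = 12 is free, so the natural (transversality) condition is ∂L/∂y' |_{x=12} = 0, i.e. y'(12) = 0.
Compute y'(x) = A k sinh(k x) + B k cosh(k x), so
    y'(12) = A k sinh(k·12) + B k cosh(k·12) = 0
    ⇒ B = −A tanh(k·12) = − 4 tanh(sqrt(2)·12).
Therefore the extremal is
    y(x) = 4 cosh(sqrt(2) x) − 4 tanh(sqrt(2)·12) sinh(sqrt(2) x).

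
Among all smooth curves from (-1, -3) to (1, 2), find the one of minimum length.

Arc-length functional: J[y] = ∫ sqrt(1 + (y')^2) dx.
Lagrangian L = sqrt(1 + (y')^2) has no explicit y dependence, so ∂L/∂y = 0 and the Euler-Lagrange equation gives
    d/dx( y' / sqrt(1 + (y')^2) ) = 0  ⇒  y' / sqrt(1 + (y')^2) = const.
Hence y' is constant, so y(x) is affine.
Fitting the endpoints (-1, -3) and (1, 2):
    slope m = (2 − (-3)) / (1 − (-1)) = 5/2,
    intercept c = (-3) − m·(-1) = -1/2.
Extremal: y(x) = (5/2) x - 1/2.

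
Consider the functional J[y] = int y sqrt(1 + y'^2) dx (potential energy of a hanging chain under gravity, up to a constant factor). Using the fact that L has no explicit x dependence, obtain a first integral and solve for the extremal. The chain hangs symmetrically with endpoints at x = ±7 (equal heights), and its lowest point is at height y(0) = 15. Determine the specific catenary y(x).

The Lagrangian L(y, y') = y sqrt(1 + y'^2) has no explicit x dependence, so the Beltrami identity applies:
    L − y' ∂L/∂y' = C.
Compute ∂L/∂y' = y · y' / sqrt(1 + y'^2). Then
    L − y' ∂L/∂y'
    = y sqrt(1 + y'^2) − y · y'^2 / sqrt(1 + y'^2)
    = y (1 + y'^2 − y'^2) / sqrt(1 + y'^2)
    = y / sqrt(1 + y'^2) = C.
Squaring gives y^2 = C^2 (1 + y'^2), i.e.
    y'^2 = y^2 / C^2 − 1.
Separating variables,
    dy / sqrt(y^2 − C^2) = dx / C,
and integrating gives arccosh(y / C) = (x − a)/C, so
    y(x) = C cosh((x − a)/C),
the catenary. The constants C and a are fixed by the two endpoint conditions (and, for the hanging-chain problem, the length constraint selects C).
Now fit the given data. The endpoints x = ±7 are symmetric at equal height, so the catenary is even about its minimum: a = 0 and y(x) = C cosh(x/C). The lowest point is y(0) = C cosh(0) = C, and we are told y(0) = 15, so C = 15. Therefore
    y(x) = 15 cosh(x/15),
and at the endpoints
    y(±7) = 15 cosh(7/15).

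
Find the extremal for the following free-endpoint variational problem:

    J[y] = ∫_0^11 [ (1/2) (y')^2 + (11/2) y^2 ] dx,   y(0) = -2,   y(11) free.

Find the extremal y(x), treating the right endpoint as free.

The Lagrangian L = (1/2) (y')^2 + (11/2) y^2 gives
    ∂L/∂y = 11 y,   ∂L/∂y' = y'.
Euler-Lagrange: y'' − 11 y = 0.
With k = sqrt(11), the general solution is
    y(x) = A cosh(sqrt(11) x) + B sinh(sqrt(11) x).
Fixed left endpoint y(0) = -2 ⇒ A = -2.
The right endpoint x = 11 is free, so the natural (transversality) condition is ∂L/∂y' |_{x=11} = 0, i.e. y'(11) = 0.
Compute y'(x) = A k sinh(k x) + B k cosh(k x), so
    y'(11) = A k sinh(k·11) + B k cosh(k·11) = 0
    ⇒ B = −A tanh(k·11) = 2 tanh(sqrt(11)·11).
Therefore the extremal is
    y(x) = −2 cosh(sqrt(11) x) + 2 tanh(sqrt(11)·11) sinh(sqrt(11) x).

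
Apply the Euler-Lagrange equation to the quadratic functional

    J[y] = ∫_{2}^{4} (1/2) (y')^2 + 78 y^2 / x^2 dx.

The Lagrangian is L = (1/2) (y')^2 + 78 y^2 / x^2.
Compute ∂L/∂y = 156y/x^2, ∂L/∂y' = y'.
The Euler-Lagrange equation d/dx(∂L/∂y') − ∂L/∂y = 0 reduces to
    y'' − 156/x^2 · y = 0  (x > 0).
Its general solution is
    y(x) = A x^13 + B x^(-12),
with A, B fixed by the endpoint conditions.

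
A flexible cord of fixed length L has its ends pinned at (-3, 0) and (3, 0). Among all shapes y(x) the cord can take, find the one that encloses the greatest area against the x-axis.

Set up the augmented Lagrangian using a multiplier λ for the length constraint:
    F(y, y') = y − λ sqrt(1 + y'^2).
F has no explicit x dependence, so the Beltrami identity yields a first integral
    F − y' ∂F/∂y' = C.
Compute ∂F/∂y' = −λ y' / sqrt(1 + y'^2). Then
    y − λ sqrt(1 + y'^2) + λ y'^2 / sqrt(1 + y'^2) = C
    ⇒  y − λ / sqrt(1 + y'^2) = C.
Solving for y' and integrating gives
    (x − a)^2 + (y − b)^2 = λ^2,
a circular arc of radius λ. The constants a, b are determined by the endpoint conditions y(-3) = y(3) = 0, and λ is fixed implicitly by the length constraint
    ∫_{-3}^{3} sqrt(1 + y'^2) dx = L.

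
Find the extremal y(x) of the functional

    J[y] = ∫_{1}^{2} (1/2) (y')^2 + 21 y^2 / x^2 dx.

The Lagrangian is L = (1/2) (y')^2 + 21 y^2 / x^2.
Compute ∂L/∂y = 42y/x^2, ∂L/∂y' = y'.
The Euler-Lagrange equation d/dx(∂L/∂y') − ∂L/∂y = 0 reduces to
    y'' − 42/x^2 · y = 0  (x > 0).
Its general solution is
    y(x) = A x^7 + B x^(-6),
with A, B fixed by the endpoint conditions.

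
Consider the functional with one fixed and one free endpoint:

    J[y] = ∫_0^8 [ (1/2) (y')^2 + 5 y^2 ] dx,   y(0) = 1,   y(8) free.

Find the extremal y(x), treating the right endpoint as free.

The Lagrangian L = (1/2) (y')^2 + 5 y^2 gives
    ∂L/∂y = 10 y,   ∂L/∂y' = y'.
Euler-Lagrange: y'' − 10 y = 0.
With k = sqrt(10), the general solution is
    y(x) = A cosh(sqrt(10) x) + B sinh(sqrt(10) x).
Fixed left endpoint y(0) = 1 ⇒ A = 1.
The right endpoint x = 8 is free, so the natural (transversality) condition is ∂L/∂y' |_{x=8} = 0, i.e. y'(8) = 0.
Compute y'(x) = A k sinh(k x) + B k cosh(k x), so
    y'(8) = A k sinh(k·8) + B k cosh(k·8) = 0
    ⇒ B = −A tanh(k·8) = − tanh(sqrt(10)·8).
Therefore the extremal is
    y(x) = cosh(sqrt(10) x) − tanh(sqrt(10)·8) sinh(sqrt(10) x).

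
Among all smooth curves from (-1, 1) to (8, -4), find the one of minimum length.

Arc-length functional: J[y] = ∫ sqrt(1 + (y')^2) dx.
Lagrangian L = sqrt(1 + (y')^2) has no explicit y dependence, so ∂L/∂y = 0 and the Euler-Lagrange equation gives
    d/dx( y' / sqrt(1 + (y')^2) ) = 0  ⇒  y' / sqrt(1 + (y')^2) = const.
Hence y' is constant, so y(x) is affine.
Fitting the endpoints (-1, 1) and (8, -4):
    slope m = ((-4) − 1) / (8 − (-1)) = -5/9,
    intercept c = 1 − m·(-1) = 4/9.
Extremal: y(x) = (-5/9) x + 4/9.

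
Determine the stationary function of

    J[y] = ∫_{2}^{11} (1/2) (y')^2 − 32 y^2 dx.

The Lagrangian is L = (1/2) (y')^2 − 32 y^2.
Compute ∂L/∂y = -64y, ∂L/∂y' = y'.
The Euler-Lagrange equation d/dx(∂L/∂y') − ∂L/∂y = 0 reduces to
    y'' + 64 y = 0.
Its general solution is
    y(x) = A sin(8x) + B cos(8x),
with A, B fixed by the endpoint conditions.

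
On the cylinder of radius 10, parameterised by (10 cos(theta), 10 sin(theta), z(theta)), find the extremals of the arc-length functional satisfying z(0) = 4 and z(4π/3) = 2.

Parameterise the cylinder of radius R = 10 as
    r(θ) = (10 cos θ, 10 sin θ, z(θ)).
The arc-length element is
    ds = sqrt(100 + (dz/dθ)^2) dθ,
so the Lagrangian is L = sqrt(100 + z'^2).
L depends on z' only, not on z or θ, so ∂L/∂z = 0 and
    ∂L/∂z' = z' / sqrt(100 + z'^2).
The Euler-Lagrange equation gives
    d/dθ( z' / sqrt(100 + z'^2) ) = 0,
so z' is constant. Integrating once:
    z(θ) = a θ + b,
a helix on the cylinder (a straight line when the cylinder is unrolled). The constants a, b are determined by the endpoint conditions.
With endpoint conditions z(0) = 4 and z(4π/3) = 2: from z(0) = b we get b = 4, and a·4π/3 + 4 = 2 gives a = -3/(2π), so
    z(θ) = (-3/(2π)) θ + 4.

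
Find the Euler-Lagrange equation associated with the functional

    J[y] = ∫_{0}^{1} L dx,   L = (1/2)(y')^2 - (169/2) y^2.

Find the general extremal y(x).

The Lagrangian is L = (1/2)(y')^2 - (169/2) y^2.
∂L/∂y = -169y.
∂L/∂y' = y'.
The Euler-Lagrange equation d/dx(∂L/∂y') − ∂L/∂y = 0 becomes:
    y'' + 169 y = 0
General solution: y(x) = A sin(13x) + B cos(13x), where A and B are arbitrary constants fixed by the endpoint conditions.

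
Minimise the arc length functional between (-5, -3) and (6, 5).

Arc-length functional: J[y] = ∫ sqrt(1 + (y')^2) dx.
Lagrangian L = sqrt(1 + (y')^2) has no explicit y dependence, so ∂L/∂y = 0 and the Euler-Lagrange equation gives
    d/dx( y' / sqrt(1 + (y')^2) ) = 0  ⇒  y' / sqrt(1 + (y')^2) = const.
Hence y' is constant, so y(x) is affine.
Fitting the endpoints (-5, -3) and (6, 5):
    slope m = (5 − (-3)) / (6 − (-5)) = 8/11,
    intercept c = (-3) − m·(-5) = 7/11.
Extremal: y(x) = (8/11) x + 7/11.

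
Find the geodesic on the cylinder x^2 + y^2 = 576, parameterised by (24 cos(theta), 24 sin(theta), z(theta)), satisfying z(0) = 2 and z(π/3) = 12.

Parameterise the cylinder of radius R = 24 as
    r(θ) = (24 cos θ, 24 sin θ, z(θ)).
The arc-length element is
    ds = sqrt(576 + (dz/dθ)^2) dθ,
so the Lagrangian is L = sqrt(576 + z'^2).
L depends on z' only, not on z or θ, so ∂L/∂z = 0 and
    ∂L/∂z' = z' / sqrt(576 + z'^2).
The Euler-Lagrange equation gives
    d/dθ( z' / sqrt(576 + z'^2) ) = 0,
so z' is constant. Integrating once:
    z(θ) = a θ + b,
a helix on the cylinder (a straight line when the cylinder is unrolled). The constants a, b are determined by the endpoint conditions.
With endpoint conditions z(0) = 2 and z(π/3) = 12: from z(0) = b we get b = 2, and a·π/3 + 2 = 12 gives a = 30/π, so
    z(θ) = (30/π) θ + 2.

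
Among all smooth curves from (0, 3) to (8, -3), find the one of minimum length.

Arc-length functional: J[y] = ∫ sqrt(1 + (y')^2) dx.
Lagrangian L = sqrt(1 + (y')^2) has no explicit y dependence, so ∂L/∂y = 0 and the Euler-Lagrange equation gives
    d/dx( y' / sqrt(1 + (y')^2) ) = 0  ⇒  y' / sqrt(1 + (y')^2) = const.
Hence y' is constant, so y(x) is affine.
Fitting the endpoints (0, 3) and (8, -3):
    slope m = ((-3) − 3) / (8 − 0) = -3/4,
    intercept c = 3 − m·0 = 3.
Extremal: y(x) = (-3/4) x + 3.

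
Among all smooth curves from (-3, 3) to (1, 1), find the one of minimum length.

Arc-length functional: J[y] = ∫ sqrt(1 + (y')^2) dx.
Lagrangian L = sqrt(1 + (y')^2) has no explicit y dependence, so ∂L/∂y = 0 and the Euler-Lagrange equation gives
    d/dx( y' / sqrt(1 + (y')^2) ) = 0  ⇒  y' / sqrt(1 + (y')^2) = const.
Hence y' is constant, so y(x) is affine.
Fitting the endpoints (-3, 3) and (1, 1):
    slope m = (1 − 3) / (1 − (-3)) = -1/2,
    intercept c = 3 − m·(-3) = 3/2.
Extremal: y(x) = (-1/2) x + 3/2.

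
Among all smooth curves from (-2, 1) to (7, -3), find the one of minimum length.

Arc-length functional: J[y] = ∫ sqrt(1 + (y')^2) dx.
Lagrangian L = sqrt(1 + (y')^2) has no explicit y dependence, so ∂L/∂y = 0 and the Euler-Lagrange equation gives
    d/dx( y' / sqrt(1 + (y')^2) ) = 0  ⇒  y' / sqrt(1 + (y')^2) = const.
Hence y' is constant, so y(x) is affine.
Fitting the endpoints (-2, 1) and (7, -3):
    slope m = ((-3) − 1) / (7 − (-2)) = -4/9,
    intercept c = 1 − m·(-2) = 1/9.
Extremal: y(x) = (-4/9) x + 1/9.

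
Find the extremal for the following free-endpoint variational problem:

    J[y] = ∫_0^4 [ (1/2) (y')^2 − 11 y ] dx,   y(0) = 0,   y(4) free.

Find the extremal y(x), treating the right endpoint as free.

The Lagrangian L = (1/2) (y')^2 − 11 y gives
    ∂L/∂y = −11,   ∂L/∂y' = y'.
Euler-Lagrange: d/dx(y') − (−11) = 0, i.e. y'' + 11 = 0, so
    y(x) = −(11/2) x^2 + C1 x + C2.
Fixed left endpoint y(0) = 0 ⇒ C2 = 0.
The right endpoint x = 4 is free, so the natural (transversality) condition is ∂L/∂y' |_{x=4} = 0, i.e. y'(4) = 0.
Compute y'(x) = −11 x + C1, so y'(4) = −44 + C1 = 0 ⇒ C1 = 44.
Therefore the extremal is
    y(x) = −(11/2) x^2 + 44 x.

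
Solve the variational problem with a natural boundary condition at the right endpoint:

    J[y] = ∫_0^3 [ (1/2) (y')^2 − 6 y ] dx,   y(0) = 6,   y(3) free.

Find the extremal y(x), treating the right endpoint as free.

The Lagrangian L = (1/2) (y')^2 − 6 y gives
    ∂L/∂y = −6,   ∂L/∂y' = y'.
Euler-Lagrange: d/dx(y') − (−6) = 0, i.e. y'' + 6 = 0, so
    y(x) = −(6/2) x^2 + C1 x + C2.
Fixed left endpoint y(0) = 6 ⇒ C2 = 6.
The right endpoint x = 3 is free, so the natural (transversality) condition is ∂L/∂y' |_{x=3} = 0, i.e. y'(3) = 0.
Compute y'(x) = −6 x + C1, so y'(3) = −18 + C1 = 0 ⇒ C1 = 18.
Therefore the extremal is
    y(x) = −3 x^2 + 18 x + 6.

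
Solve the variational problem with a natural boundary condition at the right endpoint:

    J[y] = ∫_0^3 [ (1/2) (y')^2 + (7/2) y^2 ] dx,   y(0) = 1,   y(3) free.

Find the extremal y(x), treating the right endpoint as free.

The Lagrangian L = (1/2) (y')^2 + (7/2) y^2 gives
    ∂L/∂y = 7 y,   ∂L/∂y' = y'.
Euler-Lagrange: y'' − 7 y = 0.
With k = sqrt(7), the general solution is
    y(x) = A cosh(sqrt(7) x) + B sinh(sqrt(7) x).
Fixed left endpoint y(0) = 1 ⇒ A = 1.
The right endpoint x = 3 is free, so the natural (transversality) condition is ∂L/∂y' |_{x=3} = 0, i.e. y'(3) = 0.
Compute y'(x) = A k sinh(k x) + B k cosh(k x), so
    y'(3) = A k sinh(k·3) + B k cosh(k·3) = 0
    ⇒ B = −A tanh(k·3) = − tanh(sqrt(7)·3).
Therefore the extremal is
    y(x) = cosh(sqrt(7) x) − tanh(sqrt(7)·3) sinh(sqrt(7) x).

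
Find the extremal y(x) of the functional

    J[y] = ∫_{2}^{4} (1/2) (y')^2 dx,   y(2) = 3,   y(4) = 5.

The Lagrangian is L = (1/2) (y')^2.
Compute ∂L/∂y = 0, ∂L/∂y' = y'.
The Euler-Lagrange equation d/dx(∂L/∂y') − ∂L/∂y = 0 reduces to
    y'' = 0.
Its general solution is
    y(x) = A x + B,
with A, B fixed by the endpoint conditions.
Applying the endpoint conditions y(2) = 3 and y(4) = 5: solve A·2 + B = 3 and A·4 + B = 5. Subtracting gives A(4 − 2) = 5 − 3, so A = 1, and B = 3 − A·2 = 1. Therefore
    y(x) = x + 1.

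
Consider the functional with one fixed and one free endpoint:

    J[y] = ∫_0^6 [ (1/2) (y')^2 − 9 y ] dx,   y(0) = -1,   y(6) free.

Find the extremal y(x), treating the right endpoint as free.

The Lagrangian L = (1/2) (y')^2 − 9 y gives
    ∂L/∂y = −9,   ∂L/∂y' = y'.
Euler-Lagrange: d/dx(y') − (−9) = 0, i.e. y'' + 9 = 0, so
    y(x) = −(9/2) x^2 + C1 x + C2.
Fixed left endpoint y(0) = -1 ⇒ C2 = -1.
The right endpoint x = 6 is free, so the natural (transversality) condition is ∂L/∂y' |_{x=6} = 0, i.e. y'(6) = 0.
Compute y'(x) = −9 x + C1, so y'(6) = −54 + C1 = 0 ⇒ C1 = 54.
Therefore the extremal is
    y(x) = −(9/2) x^2 + 54 x − 1.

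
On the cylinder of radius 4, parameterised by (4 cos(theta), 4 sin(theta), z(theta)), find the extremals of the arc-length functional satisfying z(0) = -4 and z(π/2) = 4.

Parameterise the cylinder of radius R = 4 as
    r(θ) = (4 cos θ, 4 sin θ, z(θ)).
The arc-length element is
    ds = sqrt(16 + (dz/dθ)^2) dθ,
so the Lagrangian is L = sqrt(16 + z'^2).
L depends on z' only, not on z or θ, so ∂L/∂z = 0 and
    ∂L/∂z' = z' / sqrt(16 + z'^2).
The Euler-Lagrange equation gives
    d/dθ( z' / sqrt(16 + z'^2) ) = 0,
so z' is constant. Integrating once:
    z(θ) = a θ + b,
a helix on the cylinder (a straight line when the cylinder is unrolled). The constants a, b are determined by the endpoint conditions.
With endpoint conditions z(0) = -4 and z(π/2) = 4: from z(0) = b we get b = -4, and a·π/2 + -4 = 4 gives a = 16/π, so
    z(θ) = (16/π) θ − 4.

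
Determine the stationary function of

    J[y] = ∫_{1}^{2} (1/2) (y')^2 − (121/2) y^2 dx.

The Lagrangian is L = (1/2) (y')^2 − (121/2) y^2.
Compute ∂L/∂y = -121y, ∂L/∂y' = y'.
The Euler-Lagrange equation d/dx(∂L/∂y') − ∂L/∂y = 0 reduces to
    y'' + 121 y = 0.
Its general solution is
    y(x) = A sin(11x) + B cos(11x),
with A, B fixed by the endpoint conditions.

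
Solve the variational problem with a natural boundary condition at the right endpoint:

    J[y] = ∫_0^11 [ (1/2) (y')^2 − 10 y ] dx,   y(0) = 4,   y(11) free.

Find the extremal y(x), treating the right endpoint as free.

The Lagrangian L = (1/2) (y')^2 − 10 y gives
    ∂L/∂y = −10,   ∂L/∂y' = y'.
Euler-Lagrange: d/dx(y') − (−10) = 0, i.e. y'' + 10 = 0, so
    y(x) = −(10/2) x^2 + C1 x + C2.
Fixed left endpoint y(0) = 4 ⇒ C2 = 4.
The right endpoint x = 11 is free, so the natural (transversality) condition is ∂L/∂y' |_{x=11} = 0, i.e. y'(11) = 0.
Compute y'(x) = −10 x + C1, so y'(11) = −110 + C1 = 0 ⇒ C1 = 110.
Therefore the extremal is
    y(x) = −5 x^2 + 110 x + 4.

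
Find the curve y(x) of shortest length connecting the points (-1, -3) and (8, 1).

Arc-length functional: J[y] = ∫ sqrt(1 + (y')^2) dx.
Lagrangian L = sqrt(1 + (y')^2) has no explicit y dependence, so ∂L/∂y = 0 and the Euler-Lagrange equation gives
    d/dx( y' / sqrt(1 + (y')^2) ) = 0  ⇒  y' / sqrt(1 + (y')^2) = const.
Hence y' is constant, so y(x) is affine.
Fitting the endpoints (-1, -3) and (8, 1):
    slope m = (1 − (-3)) / (8 − (-1)) = 4/9,
    intercept c = (-3) − m·(-1) = -23/9.
Extremal: y(x) = (4/9) x - 23/9.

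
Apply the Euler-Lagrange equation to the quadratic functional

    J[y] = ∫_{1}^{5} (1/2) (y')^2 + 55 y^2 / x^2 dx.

The Lagrangian is L = (1/2) (y')^2 + 55 y^2 / x^2.
Compute ∂L/∂y = 110y/x^2, ∂L/∂y' = y'.
The Euler-Lagrange equation d/dx(∂L/∂y') − ∂L/∂y = 0 reduces to
    y'' − 110/x^2 · y = 0  (x > 0).
Its general solution is
    y(x) = A x^11 + B x^(-10),
with A, B fixed by the endpoint conditions.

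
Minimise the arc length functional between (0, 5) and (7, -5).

Arc-length functional: J[y] = ∫ sqrt(1 + (y')^2) dx.
Lagrangian L = sqrt(1 + (y')^2) has no explicit y dependence, so ∂L/∂y = 0 and the Euler-Lagrange equation gives
    d/dx( y' / sqrt(1 + (y')^2) ) = 0  ⇒  y' / sqrt(1 + (y')^2) = const.
Hence y' is constant, so y(x) is affine.
Fitting the endpoints (0, 5) and (7, -5):
    slope m = ((-5) − 5) / (7 − 0) = -10/7,
    intercept c = 5 − m·0 = 5.
Extremal: y(x) = (-10/7) x + 5.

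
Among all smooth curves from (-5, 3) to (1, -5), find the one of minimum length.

Arc-length functional: J[y] = ∫ sqrt(1 + (y')^2) dx.
Lagrangian L = sqrt(1 + (y')^2) has no explicit y dependence, so ∂L/∂y = 0 and the Euler-Lagrange equation gives
    d/dx( y' / sqrt(1 + (y')^2) ) = 0  ⇒  y' / sqrt(1 + (y')^2) = const.
Hence y' is constant, so y(x) is affine.
Fitting the endpoints (-5, 3) and (1, -5):
    slope m = ((-5) − 3) / (1 − (-5)) = -4/3,
    intercept c = 3 − m·(-5) = -11/3.
Extremal: y(x) = (-4/3) x - 11/3.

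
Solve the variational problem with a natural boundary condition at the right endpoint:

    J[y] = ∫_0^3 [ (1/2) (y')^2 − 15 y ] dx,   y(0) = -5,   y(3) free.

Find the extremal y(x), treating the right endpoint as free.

The Lagrangian L = (1/2) (y')^2 − 15 y gives
    ∂L/∂y = −15,   ∂L/∂y' = y'.
Euler-Lagrange: d/dx(y') − (−15) = 0, i.e. y'' + 15 = 0, so
    y(x) = −(15/2) x^2 + C1 x + C2.
Fixed left endpoint y(0) = -5 ⇒ C2 = -5.
The right endpoint x = 3 is free, so the natural (transversality) condition is ∂L/∂y' |_{x=3} = 0, i.e. y'(3) = 0.
Compute y'(x) = −15 x + C1, so y'(3) = −45 + C1 = 0 ⇒ C1 = 45.
Therefore the extremal is
    y(x) = −(15/2) x^2 + 45 x − 5.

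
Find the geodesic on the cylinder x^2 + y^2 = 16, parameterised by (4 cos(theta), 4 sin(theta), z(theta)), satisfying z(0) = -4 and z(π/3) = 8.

Parameterise the cylinder of radius R = 4 as
    r(θ) = (4 cos θ, 4 sin θ, z(θ)).
The arc-length element is
    ds = sqrt(16 + (dz/dθ)^2) dθ,
so the Lagrangian is L = sqrt(16 + z'^2).
L depends on z' only, not on z or θ, so ∂L/∂z = 0 and
    ∂L/∂z' = z' / sqrt(16 + z'^2).
The Euler-Lagrange equation gives
    d/dθ( z' / sqrt(16 + z'^2) ) = 0,
so z' is constant. Integrating once:
    z(θ) = a θ + b,
a helix on the cylinder (a straight line when the cylinder is unrolled). The constants a, b are determined by the endpoint conditions.
With endpoint conditions z(0) = -4 and z(π/3) = 8: from z(0) = b we get b = -4, and a·π/3 + -4 = 8 gives a = 36/π, so
    z(θ) = (36/π) θ − 4.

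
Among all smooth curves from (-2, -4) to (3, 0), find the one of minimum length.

Arc-length functional: J[y] = ∫ sqrt(1 + (y')^2) dx.
Lagrangian L = sqrt(1 + (y')^2) has no explicit y dependence, so ∂L/∂y = 0 and the Euler-Lagrange equation gives
    d/dx( y' / sqrt(1 + (y')^2) ) = 0  ⇒  y' / sqrt(1 + (y')^2) = const.
Hence y' is constant, so y(x) is affine.
Fitting the endpoints (-2, -4) and (3, 0):
    slope m = (0 − (-4)) / (3 − (-2)) = 4/5,
    intercept c = (-4) − m·(-2) = -12/5.
Extremal: y(x) = (4/5) x - 12/5.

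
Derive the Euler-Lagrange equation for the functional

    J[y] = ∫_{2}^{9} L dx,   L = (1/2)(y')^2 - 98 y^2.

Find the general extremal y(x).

The Lagrangian is L = (1/2)(y')^2 - 98 y^2.
∂L/∂y = -196y.
∂L/∂y' = y'.
The Euler-Lagrange equation d/dx(∂L/∂y') − ∂L/∂y = 0 becomes:
    y'' + 196 y = 0
General solution: y(x) = A sin(14x) + B cos(14x), where A and B are arbitrary constants fixed by the endpoint conditions.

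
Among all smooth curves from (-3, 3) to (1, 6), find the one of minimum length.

Arc-length functional: J[y] = ∫ sqrt(1 + (y')^2) dx.
Lagrangian L = sqrt(1 + (y')^2) has no explicit y dependence, so ∂L/∂y = 0 and the Euler-Lagrange equation gives
    d/dx( y' / sqrt(1 + (y')^2) ) = 0  ⇒  y' / sqrt(1 + (y')^2) = const.
Hence y' is constant, so y(x) is affine.
Fitting the endpoints (-3, 3) and (1, 6):
    slope m = (6 − 3) / (1 − (-3)) = 3/4,
    intercept c = 3 − m·(-3) = 21/4.
Extremal: y(x) = (3/4) x + 21/4.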